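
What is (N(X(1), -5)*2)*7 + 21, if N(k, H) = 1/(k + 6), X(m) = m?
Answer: 23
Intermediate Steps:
N(k, H) = 1/(6 + k)
(N(X(1), -5)*2)*7 + 21 = (2/(6 + 1))*7 + 21 = (2/7)*7 + 21 = 2 + 21 = 23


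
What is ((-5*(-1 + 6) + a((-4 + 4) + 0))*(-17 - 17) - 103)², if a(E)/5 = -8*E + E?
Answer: 558009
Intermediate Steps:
a(E) = -35*E (a(E) = 5*(-8*E + E) = 5*(-7*E) = -35*E)
((-5*(-1 + 6) + a((-4 + 4) + 0))*(-17 - 17) - 103)² = ((-5*(-1 + 6) - 35*((-4 + 4) + 0))*(-17 - 17) - 103)² = ((-5*5 - 35*(0 + 0))*(-34) - 103)² = ((-25 - 35*0)*(-34) - 103)² = ((-25 + 0)*(-34) - 103)² = (-25*(-34) - 103)² = (850 - 103)² = 747² = 558009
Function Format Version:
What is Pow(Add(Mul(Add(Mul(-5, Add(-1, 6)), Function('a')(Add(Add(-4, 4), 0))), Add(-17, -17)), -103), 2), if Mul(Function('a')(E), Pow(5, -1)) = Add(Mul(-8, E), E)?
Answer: 558009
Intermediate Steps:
Function('a')(E) = Mul(-35, E) (Function('a')(E) = Mul(5, Add(Mul(-8, E), E)) = Mul(5, Mul(-7, E)) = Mul(-35, E))
Pow(Add(Mul(Add(Mul(-5, Add(-1, 6)), Function('a')(Add(Add(-4, 4), 0))), Add(-17, -17)), -103), 2) = Pow(Add(Mul(Add(Mul(-5, Add(-1, 6)), Mul(-35, Add(Add(-4, 4), 0))), Add(-17, -17)), -103), 2) = Pow(Add(Mul(Add(Mul(-5, 5), Mul(-35, Add(0, 0))), -34), -103), 2) = Pow(Add(Mul(Add(-25, Mul(-35, 0)), -34), -103), 2) = Pow(Add(Mul(Add(-25, 0), -34), -103), 2) = Pow(Add(Mul(-25, -34), -103), 2) = Pow(Add(850, -103), 2) = Pow(747, 2) = 558009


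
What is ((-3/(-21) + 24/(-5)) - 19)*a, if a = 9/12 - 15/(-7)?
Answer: -16767/245 ≈ -68.437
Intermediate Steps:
a = 81/28 (a = 9*(1/12) - 15*(-1/7) = 3/4 + 15/7 = 81/28 ≈ 2.8929)
((-3/(-21) + 24/(-5)) - 19)*a = ((-3/(-21) + 24/(-5)) - 19)*(81/28) = ((-3*(-1/21) + 24*(-1/5)) - 19)*(81/28) = ((1/7 - 24/5) - 19)*(81/28) = (-163/35 - 19)*(81/28) = -828/35*81/28 = -16767/245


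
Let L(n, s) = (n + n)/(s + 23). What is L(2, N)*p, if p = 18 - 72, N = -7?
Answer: -27/2 ≈ -13.500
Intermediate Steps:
L(n, s) = 2*n/(23 + s) (L(n, s) = (2*n)/(23 + s) = 2*n/(23 + s))
p = -54
L(2, N)*p = (2*2/(23 - 7))*(-54) = (2*2/16)*(-54) = (2*2*(1/16))*(-54) = (¼)*(-54) = -27/2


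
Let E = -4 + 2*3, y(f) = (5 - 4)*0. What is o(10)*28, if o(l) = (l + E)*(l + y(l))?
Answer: 3360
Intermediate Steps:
y(f) = 0 (y(f) = 1*0 = 0)
E = 2 (E = -4 + 6 = 2)
o(l) = l*(2 + l) (o(l) = (l + 2)*(l + 0) = (2 + l)*l = l*(2 + l))
o(10)*28 = (10*(2 + 10))*28 = (10*12)*28 = 120*28 = 3360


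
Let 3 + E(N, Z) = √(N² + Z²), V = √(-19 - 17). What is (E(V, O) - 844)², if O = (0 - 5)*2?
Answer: 703921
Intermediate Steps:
O = -10 (O = -5*2 = -10)
V = 6*I (V = √(-36) = 6*I ≈ 6.0*I)
E(N, Z) = -3 + √(N² + Z²)
(E(V, O) - 844)² = ((-3 + √((6*I)² + (-10)²)) - 844)² = ((-3 + √(-36 + 100)) - 844)² = ((-3 + √64) - 844)² = ((-3 + 8) - 844)² = (5 - 844)² = (-839)² = 703921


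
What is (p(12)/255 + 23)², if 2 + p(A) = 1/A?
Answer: 4950107449/9363600 ≈ 528.65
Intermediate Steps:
p(A) = -2 + 1/A
(p(12)/255 + 23)² = ((-2 + 1/12)/255 + 23)² = ((-2 + 1/12)*(1/255) + 23)² = (-23/12*1/255 + 23)² = (-23/3060 + 23)² = (70357/3060)² = 4950107449/9363600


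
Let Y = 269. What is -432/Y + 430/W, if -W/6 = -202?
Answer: -203957/163014 ≈ -1.2512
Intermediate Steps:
W = 1212 (W = -6*(-202) = 1212)
-432/Y + 430/W = -432/269 + 430/1212 = -432*1/269 + 430*(1/1212) = -432/269 + 215/606 = -203957/163014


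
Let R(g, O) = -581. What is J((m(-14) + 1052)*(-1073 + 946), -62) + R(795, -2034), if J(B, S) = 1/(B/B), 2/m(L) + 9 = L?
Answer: -580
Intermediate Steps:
m(L) = 2/(-9 + L)
J(B, S) = 1 (J(B, S) = 1/1 = 1)
J((m(-14) + 1052)*(-1073 + 946), -62) + R(795, -2034) = 1 - 581 = -580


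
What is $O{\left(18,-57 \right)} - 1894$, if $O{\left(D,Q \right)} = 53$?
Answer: $-1841$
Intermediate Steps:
$O{\left(18,-57 \right)} - 1894 = 53 - 1894 = -1841$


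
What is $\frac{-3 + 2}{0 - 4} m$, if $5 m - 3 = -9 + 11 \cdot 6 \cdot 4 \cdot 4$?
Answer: $\frac{105}{2} \approx 52.5$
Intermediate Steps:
$m = 210$ ($m = \frac{3}{5} + \frac{-9 + 11 \cdot 6 \cdot 4 \cdot 4}{5} = \frac{3}{5} + \frac{-9 + 11 \cdot 24 \cdot 4}{5} = \frac{3}{5} + \frac{-9 + 11 \cdot 96}{5} = \frac{3}{5} + \frac{-9 + 1056}{5} = \frac{3}{5} + \frac{1}{5} \cdot 1047 = \frac{3}{5} + \frac{1047}{5} = 210$)
$\frac{-3 + 2}{0 - 4} m = \frac{-3 + 2}{0 - 4} \cdot 210 = - \frac{1}{-4} \cdot 210 = \left(-1\right) \left(- \frac{1}{4}\right) 210 = \frac{1}{4} \cdot 210 = \frac{105}{2}$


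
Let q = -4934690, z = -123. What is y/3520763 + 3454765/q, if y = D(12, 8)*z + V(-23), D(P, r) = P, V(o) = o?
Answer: -2434161177201/3474774793694 ≈ -0.70052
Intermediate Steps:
y = -1499 (y = 12*(-123) - 23 = -1476 - 23 = -1499)
y/3520763 + 3454765/q = -1499/3520763 + 3454765/(-4934690) = -1499*1/3520763 + 3454765*(-1/4934690) = -1499/3520763 - 690953/986938 = -2434161177201/3474774793694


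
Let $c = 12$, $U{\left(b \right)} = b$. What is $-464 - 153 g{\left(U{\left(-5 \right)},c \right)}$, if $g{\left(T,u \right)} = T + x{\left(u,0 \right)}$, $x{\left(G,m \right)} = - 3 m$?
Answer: $301$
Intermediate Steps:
$g{\left(T,u \right)} = T$ ($g{\left(T,u \right)} = T - 0 = T + 0 = T$)
$-464 - 153 g{\left(U{\left(-5 \right)},c \right)} = -464 - -765 = -464 + 765 = 301$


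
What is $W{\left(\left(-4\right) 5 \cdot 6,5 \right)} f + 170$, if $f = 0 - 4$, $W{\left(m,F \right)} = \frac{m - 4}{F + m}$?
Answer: $\frac{19054}{115} \approx 165.69$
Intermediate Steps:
$W{\left(m,F \right)} = \frac{-4 + m}{F + m}$
$f = -4$ ($f = 0 - 4 = -4$)
$W{\left(\left(-4\right) 5 \cdot 6,5 \right)} f + 170 = \frac{-4 + \left(-4\right) 5 \cdot 6}{5 + \left(-4\right) 5 \cdot 6} \left(-4\right) + 170 = \frac{-4 - 120}{5 - 120} \left(-4\right) + 170 = \frac{1}{-115} \left(-124\right) \left(-4\right) + 170 = \left(- \frac{1}{115}\right) \left(-124\right) \left(-4\right) + 170 = \frac{124}{115} \left(-4\right) + 170 = - \frac{496}{115} + 170 = \frac{19054}{115}$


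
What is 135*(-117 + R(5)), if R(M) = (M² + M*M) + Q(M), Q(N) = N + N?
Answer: -7695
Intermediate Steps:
Q(N) = 2*N
R(M) = 2*M + 2*M² (R(M) = (M² + M*M) + 2*M = (M² + M²) + 2*M = 2*M² + 2*M = 2*M + 2*M²)
135*(-117 + R(5)) = 135*(-117 + 2*5*(1 + 5)) = 135*(-117 + 2*5*6) = 135*(-117 + 60) = 135*(-57) = -7695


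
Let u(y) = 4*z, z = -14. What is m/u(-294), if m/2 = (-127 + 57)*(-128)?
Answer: -320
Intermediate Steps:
u(y) = -56 (u(y) = 4*(-14) = -56)
m = 17920 (m = 2*((-127 + 57)*(-128)) = 2*(-70*(-128)) = 2*8960 = 17920)
m/u(-294) = 17920/(-56) = 17920*(-1/56) = -320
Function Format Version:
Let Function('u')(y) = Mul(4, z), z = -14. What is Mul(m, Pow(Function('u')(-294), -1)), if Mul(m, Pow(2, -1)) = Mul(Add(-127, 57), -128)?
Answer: -320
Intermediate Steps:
Function('u')(y) = -56 (Function('u')(y) = Mul(4, -14) = -56)
m = 17920 (m = Mul(2, Mul(Add(-127, 57), -128)) = Mul(2, Mul(-70, -128)) = Mul(2, 8960) = 17920)
Mul(m, Pow(Function('u')(-294), -1)) = Mul(17920, Pow(-56, -1)) = Mul(17920, Rational(-1, 56)) = -320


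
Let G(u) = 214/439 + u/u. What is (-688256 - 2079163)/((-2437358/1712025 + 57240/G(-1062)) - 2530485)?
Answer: 441977500757025/397991828599057 ≈ 1.1105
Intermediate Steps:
G(u) = 653/439 (G(u) = 214*(1/439) + 1 = 214/439 + 1 = 653/439)
(-688256 - 2079163)/((-2437358/1712025 + 57240/G(-1062)) - 2530485) = (-688256 - 2079163)/((-2437358/1712025 + 57240/(653/439)) - 2530485) = -2767419/((-2437358*1/1712025 + 57240*(439/653)) - 2530485) = -2767419/((-348194/244575 + 25128360/653) - 2530485) = -2767419/(6145541276318/159707475 - 2530485) = -2767419/(-397991828599057/159707475) = -2767419*(-159707475/397991828599057) = 441977500757025/397991828599057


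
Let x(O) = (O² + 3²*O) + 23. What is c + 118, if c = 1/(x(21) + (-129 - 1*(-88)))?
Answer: 72217/612 ≈ 118.00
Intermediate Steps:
x(O) = 23 + O² + 9*O (x(O) = (O² + 9*O) + 23 = 23 + O² + 9*O)
c = 1/612 (c = 1/((23 + 21² + 9*21) + (-129 - 1*(-88))) = 1/((23 + 441 + 189) + (-129 + 88)) = 1/(653 - 41) = 1/612 ≈ 0.0016340)
c + 118 = 1/612 + 118 = 72217/612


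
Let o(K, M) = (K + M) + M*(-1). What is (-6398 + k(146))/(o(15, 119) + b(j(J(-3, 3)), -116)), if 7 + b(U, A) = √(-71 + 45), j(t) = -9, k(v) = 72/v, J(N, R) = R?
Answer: -1868072/3285 + 233509*I*√26/3285 ≈ -568.67 + 362.46*I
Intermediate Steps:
o(K, M) = K (o(K, M) = (K + M) - M = K)
b(U, A) = -7 + I*√26 (b(U, A) = -7 + √(-71 + 45) = -7 + √(-26) = -7 + I*√26)
(-6398 + k(146))/(o(15, 119) + b(j(J(-3, 3)), -116)) = (-6398 + 72/146)/(15 + (-7 + I*√26)) = (-6398 + 72*(1/146))/(8 + I*√26) = (-6398 + 36/73)/(8 + I*√26) = -467018/(73*(8 + I*√26))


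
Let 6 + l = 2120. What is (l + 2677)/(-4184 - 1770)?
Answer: -4791/5954 ≈ -0.80467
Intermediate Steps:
l = 2114 (l = -6 + 2120 = 2114)
(l + 2677)/(-4184 - 1770) = (2114 + 2677)/(-4184 - 1770) = 4791/(-5954) = 4791*(-1/5954) = -4791/5954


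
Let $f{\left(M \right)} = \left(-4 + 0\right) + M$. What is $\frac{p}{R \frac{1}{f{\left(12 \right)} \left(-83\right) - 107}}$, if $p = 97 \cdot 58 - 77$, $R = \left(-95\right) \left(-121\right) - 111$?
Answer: $- \frac{4278279}{11384} \approx -375.81$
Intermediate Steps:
$R = 11384$ ($R = 11495 - 111 = 11384$)
$p = 5549$ ($p = 5626 - 77 = 5549$)
$f{\left(M \right)} = -4 + M$
$\frac{p}{R \frac{1}{f{\left(12 \right)} \left(-83\right) - 107}} = \frac{5549}{11384 \frac{1}{\left(-4 + 12\right) \left(-83\right) - 107}} = \frac{5549}{11384 \frac{1}{8 \left(-83\right) - 107}} = \frac{5549}{11384 \frac{1}{-664 - 107}} = \frac{5549}{11384 \frac{1}{-771}} = \frac{5549}{11384 \left(- \frac{1}{771}\right)} = \frac{5549}{- \frac{11384}{771}} = 5549 \left(- \frac{771}{11384}\right) = - \frac{4278279}{11384}$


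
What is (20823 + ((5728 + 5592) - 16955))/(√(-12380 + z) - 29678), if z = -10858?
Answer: -225374732/440403461 - 22782*I*√2582/440403461 ≈ -0.51175 - 0.0026286*I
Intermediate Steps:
(20823 + ((5728 + 5592) - 16955))/(√(-12380 + z) - 29678) = (20823 + ((5728 + 5592) - 16955))/(√(-12380 - 10858) - 29678) = (20823 + (11320 - 16955))/(√(-23238) - 29678) = (20823 - 5635)/(3*I*√2582 - 29678) = 15188/(-29678 + 3*I*√2582)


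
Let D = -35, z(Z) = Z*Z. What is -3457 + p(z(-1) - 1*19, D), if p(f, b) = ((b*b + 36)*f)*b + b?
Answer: 790938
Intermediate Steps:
z(Z) = Z²
p(f, b) = b + b*f*(36 + b²) (p(f, b) = ((b² + 36)*f)*b + b = ((36 + b²)*f)*b + b = (f*(36 + b²))*b + b = b*f*(36 + b²) + b = b + b*f*(36 + b²))
-3457 + p(z(-1) - 1*19, D) = -3457 - 35*(1 + 36*((-1)² - 1*19) + ((-1)² - 1*19)*(-35)²) = -3457 - 35*(1 + 36*(1 - 19) + (1 - 19)*1225) = -3457 - 35*(1 + 36*(-18) - 18*1225) = -3457 - 35*(1 - 648 - 22050) = -3457 - 35*(-22697) = -3457 + 794395 = 790938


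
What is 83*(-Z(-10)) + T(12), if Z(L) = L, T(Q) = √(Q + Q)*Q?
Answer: 830 + 24*√6 ≈ 888.79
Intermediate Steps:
T(Q) = √2*Q^(3/2) (T(Q) = √(2*Q)*Q = (√2*√Q)*Q = √2*Q^(3/2))
83*(-Z(-10)) + T(12) = 83*(-1*(-10)) + √2*12^(3/2) = 83*10 + √2*(24*√3) = 830 + 24*√6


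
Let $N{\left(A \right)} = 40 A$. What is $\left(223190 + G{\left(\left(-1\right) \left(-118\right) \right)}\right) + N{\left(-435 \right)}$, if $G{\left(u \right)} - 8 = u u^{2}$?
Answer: $1848830$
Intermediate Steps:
$G{\left(u \right)} = 8 + u^{3}$ ($G{\left(u \right)} = 8 + u u^{2} = 8 + u^{3}$)
$\left(223190 + G{\left(\left(-1\right) \left(-118\right) \right)}\right) + N{\left(-435 \right)} = \left(223190 + \left(8 + \left(\left(-1\right) \left(-118\right)\right)^{3}\right)\right) + 40 \left(-435\right) = \left(223190 + \left(8 + 118^{3}\right)\right) - 17400 = \left(223190 + \left(8 + 1643032\right)\right) - 17400 = \left(223190 + 1643040\right) - 17400 = 1866230 - 17400 = 1848830$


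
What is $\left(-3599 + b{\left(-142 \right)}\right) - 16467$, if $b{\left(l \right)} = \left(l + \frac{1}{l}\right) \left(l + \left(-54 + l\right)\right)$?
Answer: $\frac{1983199}{71} \approx 27932.0$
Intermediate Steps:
$b{\left(l \right)} = \left(-54 + 2 l\right) \left(l + \frac{1}{l}\right)$ ($b{\left(l \right)} = \left(l + \frac{1}{l}\right) \left(-54 + 2 l\right) = \left(-54 + 2 l\right) \left(l + \frac{1}{l}\right)$)
$\left(-3599 + b{\left(-142 \right)}\right) - 16467 = \left(-3599 + \left(2 - -7668 - \frac{54}{-142} + 2 \left(-142\right)^{2}\right)\right) - 16467 = \left(-3599 + \left(2 + 7668 - - \frac{27}{71} + 2 \cdot 20164\right)\right) - 16467 = \left(-3599 + \left(2 + 7668 + \frac{27}{71} + 40328\right)\right) - 16467 = \left(-3599 + \frac{3407885}{71}\right) - 16467 = \frac{3152356}{71} - 16467 = \frac{1983199}{71}$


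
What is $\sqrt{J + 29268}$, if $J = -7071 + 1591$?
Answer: $2 \sqrt{5947} \approx 154.23$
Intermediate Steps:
$J = -5480$
$\sqrt{J + 29268} = \sqrt{-5480 + 29268} = \sqrt{23788} = 2 \sqrt{5947}$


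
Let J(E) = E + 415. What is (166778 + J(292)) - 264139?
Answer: -96654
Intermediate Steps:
J(E) = 415 + E
(166778 + J(292)) - 264139 = (166778 + (415 + 292)) - 264139 = (166778 + 707) - 264139 = 167485 - 264139 = -96654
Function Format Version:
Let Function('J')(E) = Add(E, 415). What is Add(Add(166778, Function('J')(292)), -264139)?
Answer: -96654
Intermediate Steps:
Function('J')(E) = Add(415, E)
Add(Add(166778, Function('J')(292)), -264139) = Add(Add(166778, Add(415, 292)), -264139) = Add(Add(166778, 707), -264139) = Add(167485, -264139) = -96654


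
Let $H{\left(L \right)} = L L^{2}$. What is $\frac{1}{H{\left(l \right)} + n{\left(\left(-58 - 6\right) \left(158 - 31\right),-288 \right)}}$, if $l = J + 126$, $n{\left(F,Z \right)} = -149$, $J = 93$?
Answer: $\frac{1}{10503310} \approx 9.5208 \cdot 10^{-8}$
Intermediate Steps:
$l = 219$ ($l = 93 + 126 = 219$)
$H{\left(L \right)} = L^{3}$
$\frac{1}{H{\left(l \right)} + n{\left(\left(-58 - 6\right) \left(158 - 31\right),-288 \right)}} = \frac{1}{219^{3} - 149} = \frac{1}{10503459 - 149} = \frac{1}{10503310}$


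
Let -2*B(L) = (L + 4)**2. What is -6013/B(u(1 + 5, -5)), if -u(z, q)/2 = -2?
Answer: 6013/32 ≈ 187.91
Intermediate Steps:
u(z, q) = 4 (u(z, q) = -2*(-2) = 4)
B(L) = -(4 + L)**2/2 (B(L) = -(L + 4)**2/2 = -(4 + L)**2/2)
-6013/B(u(1 + 5, -5)) = -6013*(-2/(4 + 4)**2) = -6013/((-1/2*8**2)) = -6013/((-1/2*64)) = -6013/(-32) = -6013*(-1/32) = 6013/32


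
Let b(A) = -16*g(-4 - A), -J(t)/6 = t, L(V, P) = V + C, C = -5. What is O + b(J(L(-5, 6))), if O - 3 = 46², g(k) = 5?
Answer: 2039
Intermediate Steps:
L(V, P) = -5 + V (L(V, P) = V - 5 = -5 + V)
J(t) = -6*t
b(A) = -80 (b(A) = -16*5 = -80)
O = 2119 (O = 3 + 46² = 3 + 2116 = 2119)
O + b(J(L(-5, 6))) = 2119 - 80 = 2039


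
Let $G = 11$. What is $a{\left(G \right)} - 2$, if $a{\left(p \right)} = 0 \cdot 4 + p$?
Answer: $9$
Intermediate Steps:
$a{\left(p \right)} = p$ ($a{\left(p \right)} = 0 + p = p$)
$a{\left(G \right)} - 2 = 11 - 2 = 9$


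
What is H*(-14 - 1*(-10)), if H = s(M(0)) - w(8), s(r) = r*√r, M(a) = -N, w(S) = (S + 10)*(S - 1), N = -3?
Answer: 504 - 12*√3 ≈ 483.22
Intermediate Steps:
w(S) = (-1 + S)*(10 + S) (w(S) = (10 + S)*(-1 + S) = (-1 + S)*(10 + S))
M(a) = 3 (M(a) = -1*(-3) = 3)
s(r) = r^(3/2)
H = -126 + 3*√3 (H = 3^(3/2) - (-10 + 8² + 9*8) = 3*√3 - (-10 + 64 + 72) = 3*√3 - 1*126 = 3*√3 - 126 = -126 + 3*√3 ≈ -120.80)
H*(-14 - 1*(-10)) = (-126 + 3*√3)*(-14 - 1*(-10)) = (-126 + 3*√3)*(-14 + 10) = (-126 + 3*√3)*(-4) = 504 - 12*√3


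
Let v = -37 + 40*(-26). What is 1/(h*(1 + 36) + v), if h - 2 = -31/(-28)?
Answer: -28/26937 ≈ -0.0010395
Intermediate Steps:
h = 87/28 (h = 2 - 31/(-28) = 2 - 31*(-1/28) = 2 + 31/28 = 87/28 ≈ 3.1071)
v = -1077 (v = -37 - 1040 = -1077)
1/(h*(1 + 36) + v) = 1/(87*(1 + 36)/28 - 1077) = 1/((87/28)*37 - 1077) = 1/(3219/28 - 1077) = 1/(-26937/28) = -28/26937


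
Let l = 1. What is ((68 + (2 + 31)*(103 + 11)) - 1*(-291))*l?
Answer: 4121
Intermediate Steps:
((68 + (2 + 31)*(103 + 11)) - 1*(-291))*l = ((68 + (2 + 31)*(103 + 11)) - 1*(-291))*1 = ((68 + 33*114) + 291)*1 = ((68 + 3762) + 291)*1 = (3830 + 291)*1 = 4121*1 = 4121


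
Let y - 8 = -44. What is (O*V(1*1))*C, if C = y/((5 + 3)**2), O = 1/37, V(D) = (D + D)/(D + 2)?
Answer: -3/296 ≈ -0.010135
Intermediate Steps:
y = -36 (y = 8 - 44 = -36)
V(D) = 2*D/(2 + D) (V(D) = (2*D)/(2 + D) = 2*D/(2 + D))
O = 1/37 ≈ 0.027027
C = -9/16 (C = -36/(5 + 3)**2 = -36/(8**2) = -36/64 = -36*1/64 = -9/16 ≈ -0.56250)
(O*V(1*1))*C = ((2*(1*1)/(2 + 1*1))/37)*(-9/16) = ((2*1/(2 + 1))/37)*(-9/16) = ((2*1/3)/37)*(-9/16) = ((2*1*(1/3))/37)*(-9/16) = ((1/37)*(2/3))*(-9/16) = (2/111)*(-9/16) = -3/296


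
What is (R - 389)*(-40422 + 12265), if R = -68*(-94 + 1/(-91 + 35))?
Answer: -2366849263/14 ≈ -1.6906e+8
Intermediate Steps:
R = 89505/14 (R = -68*(-94 + 1/(-56)) = -68*(-94 - 1/56) = -68*(-5265/56) = 89505/14 ≈ 6393.2)
(R - 389)*(-40422 + 12265) = (89505/14 - 389)*(-40422 + 12265) = (84059/14)*(-28157) = -2366849263/14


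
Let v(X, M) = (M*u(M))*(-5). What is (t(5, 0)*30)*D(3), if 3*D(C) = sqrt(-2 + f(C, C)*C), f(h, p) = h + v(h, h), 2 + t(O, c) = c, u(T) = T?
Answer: -160*I*sqrt(2) ≈ -226.27*I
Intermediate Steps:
v(X, M) = -5*M**2 (v(X, M) = (M*M)*(-5) = M**2*(-5) = -5*M**2)
t(O, c) = -2 + c
f(h, p) = h - 5*h**2
D(C) = sqrt(-2 + C**2*(1 - 5*C))/3 (D(C) = sqrt(-2 + (C*(1 - 5*C))*C)/3 = sqrt(-2 + C**2*(1 - 5*C))/3)
(t(5, 0)*30)*D(3) = ((-2 + 0)*30)*(sqrt(-2 + 3**2*(1 - 5*3))/3) = (-2*30)*(sqrt(-2 + 9*(1 - 15))/3) = -20*sqrt(-2 + 9*(-14)) = -20*sqrt(-2 - 126) = -20*sqrt(-128) = -20*8*I*sqrt(2) = -160*I*sqrt(2)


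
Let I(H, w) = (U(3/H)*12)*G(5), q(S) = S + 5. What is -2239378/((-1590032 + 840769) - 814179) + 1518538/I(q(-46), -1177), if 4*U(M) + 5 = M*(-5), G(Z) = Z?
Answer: -24333401843084/1113952425 ≈ -21844.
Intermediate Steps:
q(S) = 5 + S
U(M) = -5/4 - 5*M/4 (U(M) = -5/4 + (M*(-5))/4 = -5/4 + (-5*M)/4 = -5/4 - 5*M/4)
I(H, w) = -75 - 225/H (I(H, w) = ((-5/4 - 15/(4*H))*12)*5 = (-15 - 45/H)*5 = -75 - 225/H)
-2239378/((-1590032 + 840769) - 814179) + 1518538/I(q(-46), -1177) = -2239378/((-1590032 + 840769) - 814179) + 1518538/(-75 - 225/(5 - 46)) = -2239378/(-749263 - 814179) + 1518538/(-75 - 225/(-41)) = -2239378/(-1563442) + 1518538/(-75 - 225*(-1/41)) = -2239378*(-1/1563442) + 1518538/(-75 + 225/41) = 1119689/781721 + 1518538/(-2850/41) = 1119689/781721 + 1518538*(-41/2850) = 1119689/781721 - 31130029/1425 = -24333401843084/1113952425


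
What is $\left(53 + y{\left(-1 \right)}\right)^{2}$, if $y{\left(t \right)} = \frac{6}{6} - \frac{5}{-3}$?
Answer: $\frac{27889}{9} \approx 3098.8$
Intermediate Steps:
$y{\left(t \right)} = \frac{8}{3}$ ($y{\left(t \right)} = 6 \cdot \frac{1}{6} - - \frac{5}{3} = 1 + \frac{5}{3} = \frac{8}{3}$)
$\left(53 + y{\left(-1 \right)}\right)^{2} = \left(53 + \frac{8}{3}\right)^{2} = \left(\frac{167}{3}\right)^{2} = \frac{27889}{9}$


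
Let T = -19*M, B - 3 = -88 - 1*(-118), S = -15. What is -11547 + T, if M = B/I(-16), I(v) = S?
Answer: -57526/5 ≈ -11505.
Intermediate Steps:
I(v) = -15
B = 33 (B = 3 + (-88 - 1*(-118)) = 3 + (-88 + 118) = 3 + 30 = 33)
M = -11/5 (M = 33/(-15) = 33*(-1/15) = -11/5 ≈ -2.2000)
T = 209/5 (T = -19*(-11/5) = 209/5 ≈ 41.800)
-11547 + T = -11547 + 209/5 = -57526/5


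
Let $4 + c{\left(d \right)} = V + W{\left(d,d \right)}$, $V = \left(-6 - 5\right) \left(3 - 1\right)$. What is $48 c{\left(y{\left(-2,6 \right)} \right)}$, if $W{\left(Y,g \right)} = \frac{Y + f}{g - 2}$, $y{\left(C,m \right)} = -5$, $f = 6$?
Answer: $- \frac{8784}{7} \approx -1254.9$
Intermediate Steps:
$W{\left(Y,g \right)} = \frac{6 + Y}{-2 + g}$ ($W{\left(Y,g \right)} = \frac{Y + 6}{g - 2} = \frac{6 + Y}{-2 + g}$)
$V = -22$ ($V = \left(-11\right) 2 = -22$)
$c{\left(d \right)} = -26 + \frac{6 + d}{-2 + d}$ ($c{\left(d \right)} = -4 - \left(22 - \frac{6 + d}{-2 + d}\right) = -26 + \frac{6 + d}{-2 + d}$)
$48 c{\left(y{\left(-2,6 \right)} \right)} = 48 \frac{58 - -125}{-2 - 5} = 48 \frac{58 + 125}{-7} = 48 \left(\left(- \frac{1}{7}\right) 183\right) = 48 \left(- \frac{183}{7}\right) = - \frac{8784}{7}$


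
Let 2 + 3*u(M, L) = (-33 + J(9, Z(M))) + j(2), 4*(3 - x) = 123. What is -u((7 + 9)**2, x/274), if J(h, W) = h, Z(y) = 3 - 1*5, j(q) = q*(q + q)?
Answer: 6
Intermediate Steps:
x = -111/4 (x = 3 - 1/4*123 = 3 - 123/4 = -111/4 ≈ -27.750)
j(q) = 2*q**2 (j(q) = q*(2*q) = 2*q**2)
Z(y) = -2 (Z(y) = 3 - 5 = -2)
u(M, L) = -6 (u(M, L) = -2/3 + ((-33 + 9) + 2*2**2)/3 = -2/3 + (-24 + 2*4)/3 = -2/3 + (-24 + 8)/3 = -2/3 + (1/3)*(-16) = -2/3 - 16/3 = -6)
-u((7 + 9)**2, x/274) = -1*(-6) = 6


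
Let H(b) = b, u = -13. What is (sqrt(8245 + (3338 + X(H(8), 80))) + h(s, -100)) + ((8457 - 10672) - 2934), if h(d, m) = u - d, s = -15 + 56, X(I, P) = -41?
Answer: -5203 + sqrt(11542) ≈ -5095.6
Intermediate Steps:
s = 41
h(d, m) = -13 - d
(sqrt(8245 + (3338 + X(H(8), 80))) + h(s, -100)) + ((8457 - 10672) - 2934) = (sqrt(8245 + (3338 - 41)) + (-13 - 1*41)) + ((8457 - 10672) - 2934) = (sqrt(8245 + 3297) + (-13 - 41)) + (-2215 - 2934) = (sqrt(11542) - 54) - 5149 = (-54 + sqrt(11542)) - 5149 = -5203 + sqrt(11542)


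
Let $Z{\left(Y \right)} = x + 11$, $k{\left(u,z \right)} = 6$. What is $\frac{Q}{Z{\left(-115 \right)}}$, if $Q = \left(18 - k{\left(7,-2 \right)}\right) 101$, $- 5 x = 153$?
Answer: $- \frac{3030}{49} \approx -61.837$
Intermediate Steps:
$x = - \frac{153}{5}$ ($x = \left(- \frac{1}{5}\right) 153 = - \frac{153}{5} \approx -30.6$)
$Z{\left(Y \right)} = - \frac{98}{5}$ ($Z{\left(Y \right)} = - \frac{153}{5} + 11 = - \frac{98}{5}$)
$Q = 1212$ ($Q = \left(18 - 6\right) 101 = 12 \cdot 101 = 1212$)
$\frac{Q}{Z{\left(-115 \right)}} = \frac{1212}{- \frac{98}{5}} = 1212 \left(- \frac{5}{98}\right) = - \frac{3030}{49}$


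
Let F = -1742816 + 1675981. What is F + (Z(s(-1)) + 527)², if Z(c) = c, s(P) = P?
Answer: 209841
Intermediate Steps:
F = -66835
F + (Z(s(-1)) + 527)² = -66835 + (-1 + 527)² = -66835 + 526² = -66835 + 276676 = 209841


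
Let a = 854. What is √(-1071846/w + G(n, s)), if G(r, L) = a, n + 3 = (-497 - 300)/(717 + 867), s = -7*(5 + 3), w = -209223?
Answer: 8*√89562081/2583 ≈ 29.311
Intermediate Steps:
s = -56 (s = -7*8 = -56)
n = -5549/1584 (n = -3 + (-497 - 300)/(717 + 867) = -3 - 797/1584 = -5549/1584 ≈ -3.5032)
G(r, L) = 854
√(-1071846/w + G(n, s)) = √(-1071846/(-209223) + 854) = √(-1071846*(-1/209223) + 854) = √(39698/7749 + 854) = √(6657344/7749) = 8*√89562081/2583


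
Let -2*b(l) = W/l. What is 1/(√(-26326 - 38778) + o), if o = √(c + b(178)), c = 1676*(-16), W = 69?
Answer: -178*I/(√849644285 + 712*√4069) ≈ -0.0023871*I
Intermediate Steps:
b(l) = -69/(2*l)
c = -26816
o = I*√849644285/178 (o = √(-26816 - 69/2/178) = √(-26816 - 69/2*1/178) = √(-26816 - 69/356) = √(-9546565/356) = I*√849644285/178 ≈ 163.76*I)
1/(√(-26326 - 38778) + o) = 1/(√(-26326 - 38778) + I*√849644285/178) = 1/(√(-65104) + I*√849644285/178) = 1/(4*I*√4069 + I*√849644285/178)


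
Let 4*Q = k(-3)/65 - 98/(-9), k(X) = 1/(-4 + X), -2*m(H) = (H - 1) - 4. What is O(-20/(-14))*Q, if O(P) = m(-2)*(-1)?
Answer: -44581/4680 ≈ -9.5258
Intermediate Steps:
m(H) = 5/2 - H/2 (m(H) = -((H - 1) - 4)/2 = -((-1 + H) - 4)/2 = -(-5 + H)/2 = 5/2 - H/2)
O(P) = -7/2 (O(P) = (5/2 - 1/2*(-2))*(-1) = (5/2 + 1)*(-1) = (7/2)*(-1) = -7/2)
Q = 44581/16380 (Q = (1/(-4 - 3*65) - 98/(-9))/4 = ((1/65)/(-7) - 98*(-1/9))/4 = (-1/7*1/65 + 98/9)/4 = (-1/455 + 98/9)/4 = (1/4)*(44581/4095) = 44581/16380 ≈ 2.7217)
O(-20/(-14))*Q = -7/2*44581/16380 = -44581/4680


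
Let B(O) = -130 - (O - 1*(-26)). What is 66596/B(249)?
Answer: -66596/405 ≈ -164.43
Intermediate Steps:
B(O) = -156 - O (B(O) = -130 - (O + 26) = -130 - (26 + O) = -130 + (-26 - O) = -156 - O)
66596/B(249) = 66596/(-156 - 1*249) = 66596/(-156 - 249) = 66596/(-405) = 66596*(-1/405) = -66596/405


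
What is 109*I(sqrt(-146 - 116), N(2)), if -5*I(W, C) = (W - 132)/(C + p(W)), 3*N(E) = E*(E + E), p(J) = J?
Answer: 8829/1211 - 66054*I*sqrt(262)/6055 ≈ 7.2907 - 176.58*I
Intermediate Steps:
N(E) = 2*E**2/3 (N(E) = (E*(E + E))/3 = (E*(2*E))/3 = (2*E**2)/3 = 2*E**2/3)
I(W, C) = -(-132 + W)/(5*(C + W)) (I(W, C) = -(W - 132)/(5*(C + W)) = -(-132 + W)/(5*(C + W)))
109*I(sqrt(-146 - 116), N(2)) = 109*((132 - sqrt(-146 - 116))/(5*((2/3)*2**2 + sqrt(-146 - 116)))) = 109*((132 - sqrt(-262))/(5*((2/3)*4 + sqrt(-262)))) = 109*((132 - I*sqrt(262))/(5*(8/3 + I*sqrt(262)))) = 109*(132 - I*sqrt(262))/(5*(8/3 + I*sqrt(262)))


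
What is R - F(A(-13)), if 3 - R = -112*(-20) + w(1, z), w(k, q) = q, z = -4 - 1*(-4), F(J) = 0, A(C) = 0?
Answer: -2237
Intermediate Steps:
z = 0 (z = -4 + 4 = 0)
R = -2237 (R = 3 - (-112*(-20) + 0) = 3 - (2240 + 0) = 3 - 1*2240 = 3 - 2240 = -2237)
R - F(A(-13)) = -2237 - 1*0 = -2237 + 0 = -2237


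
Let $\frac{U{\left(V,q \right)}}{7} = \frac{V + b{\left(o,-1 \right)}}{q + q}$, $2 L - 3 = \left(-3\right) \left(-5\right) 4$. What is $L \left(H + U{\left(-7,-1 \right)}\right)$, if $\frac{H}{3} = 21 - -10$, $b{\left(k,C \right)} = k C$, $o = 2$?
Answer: $\frac{15687}{4} \approx 3921.8$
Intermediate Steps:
$b{\left(k,C \right)} = C k$
$H = 93$ ($H = 3 \left(21 - -10\right) = 3 \left(21 + 10\right) = 3 \cdot 31 = 93$)
$L = \frac{63}{2}$ ($L = \frac{3}{2} + \frac{\left(-3\right) \left(-5\right) 4}{2} = \frac{3}{2} + \frac{15 \cdot 4}{2} = \frac{3}{2} + \frac{1}{2} \cdot 60 = \frac{3}{2} + 30 = \frac{63}{2} \approx 31.5$)
$U{\left(V,q \right)} = \frac{7 \left(-2 + V\right)}{2 q}$ ($U{\left(V,q \right)} = 7 \frac{V - 2}{q + q} = 7 \frac{V - 2}{2 q} = 7 \left(-2 + V\right) \frac{1}{2 q} = 7 \frac{-2 + V}{2 q} = \frac{7 \left(-2 + V\right)}{2 q}$)
$L \left(H + U{\left(-7,-1 \right)}\right) = \frac{63 \left(93 + \frac{7 \left(-2 - 7\right)}{2 \left(-1\right)}\right)}{2} = \frac{63 \left(93 + \frac{7}{2} \left(-1\right) \left(-9\right)\right)}{2} = \frac{63 \left(93 + \frac{63}{2}\right)}{2} = \frac{63}{2} \cdot \frac{249}{2} = \frac{15687}{4}$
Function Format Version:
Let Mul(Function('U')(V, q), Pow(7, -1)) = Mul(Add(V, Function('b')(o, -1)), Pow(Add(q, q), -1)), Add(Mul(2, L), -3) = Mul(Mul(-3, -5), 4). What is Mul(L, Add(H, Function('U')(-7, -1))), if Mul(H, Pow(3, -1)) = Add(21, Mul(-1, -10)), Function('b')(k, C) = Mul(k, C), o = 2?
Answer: Rational(15687, 4) ≈ 3921.8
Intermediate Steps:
Function('b')(k, C) = Mul(C, k)
H = 93 (H = Mul(3, Add(21, Mul(-1, -10))) = Mul(3, Add(21, 10)) = Mul(3, 31) = 93)
L = Rational(63, 2) (L = Add(Rational(3, 2), Mul(Rational(1, 2), Mul(Mul(-3, -5), 4))) = Add(Rational(3, 2), Mul(Rational(1, 2), Mul(15, 4))) = Add(Rational(3, 2), Mul(Rational(1, 2), 60)) = Add(Rational(3, 2), 30) = Rational(63, 2) ≈ 31.500)
Function('U')(V, q) = Mul(Rational(7, 2), Pow(q, -1), Add(-2, V)) (Function('U')(V, q) = Mul(7, Mul(Add(V, Mul(-1, 2)), Pow(Add(q, q), -1))) = Mul(7, Mul(Add(V, -2), Pow(Mul(2, q), -1))) = Mul(7, Mul(Add(-2, V), Mul(Rational(1, 2), Pow(q, -1)))) = Mul(7, Mul(Rational(1, 2), Pow(q, -1), Add(-2, V))) = Mul(Rational(7, 2), Pow(q, -1), Add(-2, V)))
Mul(L, Add(H, Function('U')(-7, -1))) = Mul(Rational(63, 2), Add(93, Mul(Rational(7, 2), Pow(-1, -1), Add(-2, -7)))) = Mul(Rational(63, 2), Add(93, Mul(Rational(7, 2), -1, -9))) = Mul(Rational(63, 2), Add(93, Rational(63, 2))) = Mul(Rational(63, 2), Rational(249, 2)) = Rational(15687, 4)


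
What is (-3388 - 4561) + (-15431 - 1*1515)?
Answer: -24895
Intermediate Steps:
(-3388 - 4561) + (-15431 - 1*1515) = -7949 + (-15431 - 1515) = -7949 - 16946 = -24895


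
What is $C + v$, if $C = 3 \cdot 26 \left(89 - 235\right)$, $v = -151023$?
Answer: $-162411$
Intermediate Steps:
$C = -11388$ ($C = 78 \left(-146\right) = -11388$)
$C + v = -11388 - 151023 = -162411$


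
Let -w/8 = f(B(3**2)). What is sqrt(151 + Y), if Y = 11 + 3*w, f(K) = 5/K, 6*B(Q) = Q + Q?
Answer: sqrt(122) ≈ 11.045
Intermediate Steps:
B(Q) = Q/3 (B(Q) = (Q + Q)/6 = (2*Q)/6 = Q/3)
w = -40/3 (w = -40/((1/3)*3**2) = -40/((1/3)*9) = -40/3 ≈ -13.333)
Y = -29 (Y = 11 + 3*(-40/3) = 11 - 40 = -29)
sqrt(151 + Y) = sqrt(151 - 29) = sqrt(122)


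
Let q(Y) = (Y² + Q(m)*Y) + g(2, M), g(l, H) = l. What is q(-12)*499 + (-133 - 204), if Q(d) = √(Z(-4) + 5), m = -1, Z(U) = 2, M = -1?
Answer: 72517 - 5988*√7 ≈ 56674.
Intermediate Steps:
Q(d) = √7 (Q(d) = √(2 + 5) = √7)
q(Y) = 2 + Y² + Y*√7 (q(Y) = (Y² + √7*Y) + 2 = (Y² + Y*√7) + 2 = 2 + Y² + Y*√7)
q(-12)*499 + (-133 - 204) = (2 + (-12)² - 12*√7)*499 + (-133 - 204) = (2 + 144 - 12*√7)*499 - 337 = (146 - 12*√7)*499 - 337 = (72854 - 5988*√7) - 337 = 72517 - 5988*√7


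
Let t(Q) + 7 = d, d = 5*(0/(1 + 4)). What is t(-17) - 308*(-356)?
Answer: 109641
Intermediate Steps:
d = 0 (d = 5*(0/5) = 5*(0*(⅕)) = 5*0 = 0)
t(Q) = -7 (t(Q) = -7 + 0 = -7)
t(-17) - 308*(-356) = -7 - 308*(-356) = -7 + 109648 = 109641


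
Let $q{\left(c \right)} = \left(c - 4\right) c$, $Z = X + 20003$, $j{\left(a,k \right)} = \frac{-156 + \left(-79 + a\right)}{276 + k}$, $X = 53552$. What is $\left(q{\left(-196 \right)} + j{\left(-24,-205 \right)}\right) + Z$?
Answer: $\frac{8005346}{71} \approx 1.1275 \cdot 10^{5}$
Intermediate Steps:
$j{\left(a,k \right)} = \frac{-235 + a}{276 + k}$
$Z = 73555$ ($Z = 53552 + 20003 = 73555$)
$q{\left(c \right)} = c \left(-4 + c\right)$ ($q{\left(c \right)} = \left(-4 + c\right) c = c \left(-4 + c\right)$)
$\left(q{\left(-196 \right)} + j{\left(-24,-205 \right)}\right) + Z = \left(- 196 \left(-4 - 196\right) + \frac{-235 - 24}{276 - 205}\right) + 73555 = \left(\left(-196\right) \left(-200\right) + \frac{1}{71} \left(-259\right)\right) + 73555 = \left(39200 + \frac{1}{71} \left(-259\right)\right) + 73555 = \left(39200 - \frac{259}{71}\right) + 73555 = \frac{2782941}{71} + 73555 = \frac{8005346}{71}$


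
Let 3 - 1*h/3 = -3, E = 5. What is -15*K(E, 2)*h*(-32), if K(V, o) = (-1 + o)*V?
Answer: 43200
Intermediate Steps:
h = 18 (h = 9 - 3*(-3) = 9 + 9 = 18)
K(V, o) = V*(-1 + o)
-15*K(E, 2)*h*(-32) = -15*5*(-1 + 2)*18*(-32) = -15*5*1*18*(-32) = -75*18*(-32) = -15*90*(-32) = -1350*(-32) = 43200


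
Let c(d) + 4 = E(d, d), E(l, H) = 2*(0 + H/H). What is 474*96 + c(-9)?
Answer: 45502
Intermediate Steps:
E(l, H) = 2 (E(l, H) = 2*(0 + 1) = 2*1 = 2)
c(d) = -2 (c(d) = -4 + 2 = -2)
474*96 + c(-9) = 474*96 - 2 = 45504 - 2 = 45502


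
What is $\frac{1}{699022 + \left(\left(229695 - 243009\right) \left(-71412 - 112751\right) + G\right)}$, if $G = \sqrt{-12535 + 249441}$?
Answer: $\frac{1226322602}{3007734248351982355} - \frac{\sqrt{236906}}{6015468496703964710} \approx 4.0772 \cdot 10^{-10}$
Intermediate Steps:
$G = \sqrt{236906} \approx 486.73$
$\frac{1}{699022 + \left(\left(229695 - 243009\right) \left(-71412 - 112751\right) + G\right)} = \frac{1}{699022 + \left(\left(229695 - 243009\right) \left(-71412 - 112751\right) + \sqrt{236906}\right)} = \frac{1}{699022 + \left(\left(-13314\right) \left(-184163\right) + \sqrt{236906}\right)} = \frac{1}{699022 + \left(2451946182 + \sqrt{236906}\right)} = \frac{1}{2452645204 + \sqrt{236906}}$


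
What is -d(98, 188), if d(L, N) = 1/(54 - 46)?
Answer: -⅛ ≈ -0.12500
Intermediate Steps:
d(L, N) = ⅛ (d(L, N) = 1/8 = ⅛)
-d(98, 188) = -1*⅛ = -⅛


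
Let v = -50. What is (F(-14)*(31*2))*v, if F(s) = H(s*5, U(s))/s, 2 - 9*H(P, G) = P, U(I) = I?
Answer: 12400/7 ≈ 1771.4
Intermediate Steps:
H(P, G) = 2/9 - P/9
F(s) = (2/9 - 5*s/9)/s (F(s) = (2/9 - s*5/9)/s = (2/9 - 5*s/9)/s)
(F(-14)*(31*2))*v = (((⅑)*(2 - 5*(-14))/(-14))*(31*2))*(-50) = (((⅑)*(-1/14)*(2 + 70))*62)*(-50) = (((⅑)*(-1/14)*72)*62)*(-50) = -4/7*62*(-50) = -248/7*(-50) = 12400/7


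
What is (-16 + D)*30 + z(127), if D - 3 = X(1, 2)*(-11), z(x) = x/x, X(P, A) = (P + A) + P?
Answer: -1709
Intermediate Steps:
X(P, A) = A + 2*P (X(P, A) = (A + P) + P = A + 2*P)
z(x) = 1
D = -41 (D = 3 + (2 + 2*1)*(-11) = 3 + (2 + 2)*(-11) = 3 + 4*(-11) = 3 - 44 = -41)
(-16 + D)*30 + z(127) = (-16 - 41)*30 + 1 = -57*30 + 1 = -1710 + 1 = -1709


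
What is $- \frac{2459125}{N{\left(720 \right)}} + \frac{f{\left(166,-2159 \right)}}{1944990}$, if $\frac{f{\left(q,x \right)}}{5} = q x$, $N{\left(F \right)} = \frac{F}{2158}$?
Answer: $- \frac{11468509084501}{1555992} \approx -7.3705 \cdot 10^{6}$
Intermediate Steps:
$N{\left(F \right)} = \frac{F}{2158}$ ($N{\left(F \right)} = F \frac{1}{2158} = \frac{F}{2158}$)
$f{\left(q,x \right)} = 5 q x$
$- \frac{2459125}{N{\left(720 \right)}} + \frac{f{\left(166,-2159 \right)}}{1944990} = - \frac{2459125}{\frac{1}{2158} \cdot 720} + \frac{5 \cdot 166 \left(-2159\right)}{1944990} = - \frac{2459125}{\frac{360}{1079}} - \frac{179197}{194499} = \left(-2459125\right) \frac{1079}{360} - \frac{179197}{194499} = - \frac{530679175}{72} - \frac{179197}{194499} = - \frac{11468509084501}{1555992}$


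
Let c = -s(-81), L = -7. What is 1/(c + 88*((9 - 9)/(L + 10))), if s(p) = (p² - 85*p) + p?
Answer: -1/13365 ≈ -7.4822e-5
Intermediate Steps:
s(p) = p² - 84*p
c = -13365 (c = -(-81)*(-84 - 81) = -(-81)*(-165) = -1*13365 = -13365)
1/(c + 88*((9 - 9)/(L + 10))) = 1/(-13365 + 88*((9 - 9)/(-7 + 10))) = 1/(-13365 + 88*(0/3)) = 1/(-13365 + 88*(0*(⅓))) = 1/(-13365 + 88*0) = 1/(-13365 + 0) = 1/(-13365) = -1/13365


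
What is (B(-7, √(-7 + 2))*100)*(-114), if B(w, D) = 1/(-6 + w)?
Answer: 11400/13 ≈ 876.92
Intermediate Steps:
(B(-7, √(-7 + 2))*100)*(-114) = (100/(-6 - 7))*(-114) = (100/(-13))*(-114) = -1/13*100*(-114) = -100/13*(-114) = 11400/13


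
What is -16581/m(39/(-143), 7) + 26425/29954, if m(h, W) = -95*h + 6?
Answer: -1818021613/3504618 ≈ -518.75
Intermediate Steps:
m(h, W) = 6 - 95*h
-16581/m(39/(-143), 7) + 26425/29954 = -16581/(6 - 3705/(-143)) + 26425/29954 = -16581/(6 - 3705*(-1)/143) + 26425*(1/29954) = -16581/(6 - 95*(-3/11)) + 26425/29954 = -16581/(6 + 285/11) + 26425/29954 = -16581/351/11 + 26425/29954 = -16581*11/351 + 26425/29954 = -60797/117 + 26425/29954 = -1818021613/3504618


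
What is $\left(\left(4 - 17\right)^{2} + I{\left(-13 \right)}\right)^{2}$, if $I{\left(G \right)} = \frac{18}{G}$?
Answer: $\frac{4748041}{169} \approx 28095.0$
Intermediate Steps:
$\left(\left(4 - 17\right)^{2} + I{\left(-13 \right)}\right)^{2} = \left(\left(4 - 17\right)^{2} + \frac{18}{-13}\right)^{2} = \left(\left(-13\right)^{2} + 18 \left(- \frac{1}{13}\right)\right)^{2} = \left(169 - \frac{18}{13}\right)^{2} = \left(\frac{2179}{13}\right)^{2} = \frac{4748041}{169}$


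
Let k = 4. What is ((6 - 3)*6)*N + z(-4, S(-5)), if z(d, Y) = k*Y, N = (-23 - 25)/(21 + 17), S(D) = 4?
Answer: -128/19 ≈ -6.7368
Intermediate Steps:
N = -24/19 (N = -48/38 = -48*1/38 = -24/19 ≈ -1.2632)
z(d, Y) = 4*Y
((6 - 3)*6)*N + z(-4, S(-5)) = ((6 - 3)*6)*(-24/19) + 4*4 = (3*6)*(-24/19) + 16 = 18*(-24/19) + 16 = -432/19 + 16 = -128/19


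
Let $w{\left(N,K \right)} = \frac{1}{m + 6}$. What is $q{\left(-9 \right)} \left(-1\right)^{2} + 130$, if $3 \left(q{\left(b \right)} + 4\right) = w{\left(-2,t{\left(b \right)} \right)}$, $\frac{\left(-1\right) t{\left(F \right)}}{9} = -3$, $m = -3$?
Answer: $\frac{1135}{9} \approx 126.11$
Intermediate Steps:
$t{\left(F \right)} = 27$ ($t{\left(F \right)} = \left(-9\right) \left(-3\right) = 27$)
$w{\left(N,K \right)} = \frac{1}{3}$ ($w{\left(N,K \right)} = \frac{1}{-3 + 6} = \frac{1}{3}$)
$q{\left(b \right)} = - \frac{35}{9}$ ($q{\left(b \right)} = -4 + \frac{1}{3} \cdot \frac{1}{3} = -4 + \frac{1}{9} = - \frac{35}{9}$)
$q{\left(-9 \right)} \left(-1\right)^{2} + 130 = - \frac{35 \left(-1\right)^{2}}{9} + 130 = \left(- \frac{35}{9}\right) 1 + 130 = - \frac{35}{9} + 130 = \frac{1135}{9}$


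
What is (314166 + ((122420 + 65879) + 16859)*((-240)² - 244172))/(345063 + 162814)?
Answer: -38276424210/507877 ≈ -75366.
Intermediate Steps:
(314166 + ((122420 + 65879) + 16859)*((-240)² - 244172))/(345063 + 162814) = (314166 + (188299 + 16859)*(57600 - 244172))/507877 = (314166 + 205158*(-186572))*(1/507877) = (314166 - 38276738376)*(1/507877) = -38276424210*1/507877 = -38276424210/507877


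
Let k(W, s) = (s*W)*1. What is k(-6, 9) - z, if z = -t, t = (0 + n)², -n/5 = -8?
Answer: 1546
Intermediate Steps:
n = 40 (n = -5*(-8) = 40)
k(W, s) = W*s (k(W, s) = (W*s)*1 = W*s)
t = 1600 (t = (0 + 40)² = 40² = 1600)
z = -1600 (z = -1*1600 = -1600)
k(-6, 9) - z = -6*9 - 1*(-1600) = -54 + 1600 = 1546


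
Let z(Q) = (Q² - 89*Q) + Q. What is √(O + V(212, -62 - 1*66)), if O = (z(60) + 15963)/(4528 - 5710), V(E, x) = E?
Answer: √31034198/394 ≈ 14.139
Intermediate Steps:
z(Q) = Q² - 88*Q
O = -4761/394 (O = (60*(-88 + 60) + 15963)/(4528 - 5710) = (60*(-28) + 15963)/(-1182) = (-1680 + 15963)*(-1/1182) = 14283*(-1/1182) = -4761/394 ≈ -12.084)
√(O + V(212, -62 - 1*66)) = √(-4761/394 + 212) = √(78767/394) = √31034198/394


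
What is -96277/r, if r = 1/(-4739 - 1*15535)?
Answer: 1951919898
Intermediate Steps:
r = -1/20274 (r = 1/(-4739 - 15535) = 1/(-20274) = -1/20274 ≈ -4.9324e-5)
-96277/r = -96277/(-1/20274) = -96277*(-20274) = 1951919898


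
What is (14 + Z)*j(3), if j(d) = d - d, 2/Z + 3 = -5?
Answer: 0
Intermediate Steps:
Z = -¼ (Z = 2/(-3 - 5) = 2/(-8) = 2*(-⅛) = -¼ ≈ -0.25000)
j(d) = 0
(14 + Z)*j(3) = (14 - ¼)*0 = (55/4)*0 = 0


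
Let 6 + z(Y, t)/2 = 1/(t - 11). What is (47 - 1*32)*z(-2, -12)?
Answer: -4170/23 ≈ -181.30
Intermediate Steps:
z(Y, t) = -12 + 2/(-11 + t) (z(Y, t) = -12 + 2/(t - 11) = -12 + 2/(-11 + t))
(47 - 1*32)*z(-2, -12) = (47 - 1*32)*(2*(67 - 6*(-12))/(-11 - 12)) = (47 - 32)*(2*(67 + 72)/(-23)) = 15*(2*(-1/23)*139) = 15*(-278/23) = -4170/23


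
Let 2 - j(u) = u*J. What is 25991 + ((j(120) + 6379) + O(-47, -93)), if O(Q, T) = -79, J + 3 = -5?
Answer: 33253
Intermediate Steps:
J = -8 (J = -3 - 5 = -8)
j(u) = 2 + 8*u (j(u) = 2 - u*(-8) = 2 - (-8)*u = 2 + 8*u)
25991 + ((j(120) + 6379) + O(-47, -93)) = 25991 + (((2 + 8*120) + 6379) - 79) = 25991 + (((2 + 960) + 6379) - 79) = 25991 + ((962 + 6379) - 79) = 25991 + (7341 - 79) = 25991 + 7262 = 33253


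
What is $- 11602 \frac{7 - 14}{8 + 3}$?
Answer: $\frac{81214}{11} \approx 7383.1$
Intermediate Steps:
$- 11602 \frac{7 - 14}{8 + 3} = - 11602 \left(- \frac{7}{11}\right) = - 11602 \left(\left(-7\right) \frac{1}{11}\right) = \left(-11602\right) \left(- \frac{7}{11}\right) = \frac{81214}{11}$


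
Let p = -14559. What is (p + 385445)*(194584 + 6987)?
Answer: 74759861906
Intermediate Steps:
(p + 385445)*(194584 + 6987) = (-14559 + 385445)*(194584 + 6987) = 370886*201571 = 74759861906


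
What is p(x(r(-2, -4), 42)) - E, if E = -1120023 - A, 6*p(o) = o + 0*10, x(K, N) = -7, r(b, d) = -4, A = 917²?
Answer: 11765465/6 ≈ 1.9609e+6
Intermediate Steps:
A = 840889
p(o) = o/6 (p(o) = (o + 0*10)/6 = (o + 0)/6 = o/6)
E = -1960912 (E = -1120023 - 1*840889 = -1120023 - 840889 = -1960912)
p(x(r(-2, -4), 42)) - E = (⅙)*(-7) - 1*(-1960912) = -7/6 + 1960912 = 11765465/6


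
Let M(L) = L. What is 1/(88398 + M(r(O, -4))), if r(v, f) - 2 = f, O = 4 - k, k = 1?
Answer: 1/88396 ≈ 1.1313e-5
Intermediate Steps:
O = 3 (O = 4 - 1*1 = 4 - 1 = 3)
r(v, f) = 2 + f
1/(88398 + M(r(O, -4))) = 1/(88398 + (2 - 4)) = 1/(88398 - 2) = 1/88396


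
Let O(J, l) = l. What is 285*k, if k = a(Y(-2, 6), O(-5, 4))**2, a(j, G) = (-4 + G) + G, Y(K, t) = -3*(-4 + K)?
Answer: 4560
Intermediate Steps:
Y(K, t) = 12 - 3*K
a(j, G) = -4 + 2*G
k = 16 (k = (-4 + 2*4)**2 = (-4 + 8)**2 = 4**2 = 16)
285*k = 285*16 = 4560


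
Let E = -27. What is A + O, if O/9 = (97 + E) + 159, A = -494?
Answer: 1567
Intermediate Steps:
O = 2061 (O = 9*((97 - 27) + 159) = 9*(70 + 159) = 9*229 = 2061)
A + O = -494 + 2061 = 1567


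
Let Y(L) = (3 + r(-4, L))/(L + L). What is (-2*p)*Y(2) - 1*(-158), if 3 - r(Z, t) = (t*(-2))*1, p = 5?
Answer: 133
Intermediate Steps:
r(Z, t) = 3 + 2*t (r(Z, t) = 3 - t*(-2) = 3 - (-2*t) = 3 - (-2)*t = 3 + 2*t)
Y(L) = (6 + 2*L)/(2*L) (Y(L) = (3 + (3 + 2*L))/(L + L) = (6 + 2*L)/((2*L)) = (6 + 2*L)*(1/(2*L)) = (6 + 2*L)/(2*L))
(-2*p)*Y(2) - 1*(-158) = (-2*5)*((3 + 2)/2) - 1*(-158) = -5*5 + 158 = -10*5/2 + 158 = -25 + 158 = 133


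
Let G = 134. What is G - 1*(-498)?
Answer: 632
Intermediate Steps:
G - 1*(-498) = 134 - 1*(-498) = 134 + 498 = 632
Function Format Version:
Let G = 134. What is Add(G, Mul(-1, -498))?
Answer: 632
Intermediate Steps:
Add(G, Mul(-1, -498)) = Add(134, Mul(-1, -498)) = Add(134, 498) = 632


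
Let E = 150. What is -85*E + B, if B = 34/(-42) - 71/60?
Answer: -1785279/140 ≈ -12752.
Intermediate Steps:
B = -279/140 (B = 34*(-1/42) - 71*1/60 = -17/21 - 71/60 = -279/140 ≈ -1.9929)
-85*E + B = -85*150 - 279/140 = -12750 - 279/140 = -1785279/140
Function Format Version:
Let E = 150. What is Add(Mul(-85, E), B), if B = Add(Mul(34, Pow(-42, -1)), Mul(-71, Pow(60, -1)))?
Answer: Rational(-1785279, 140) ≈ -12752.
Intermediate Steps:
B = Rational(-279, 140) (B = Add(Mul(34, Rational(-1, 42)), Mul(-71, Rational(1, 60))) = Add(Rational(-17, 21), Rational(-71, 60)) = Rational(-279, 140) ≈ -1.9929)
Add(Mul(-85, E), B) = Add(Mul(-85, 150), Rational(-279, 140)) = Add(-12750, Rational(-279, 140)) = Rational(-1785279, 140)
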